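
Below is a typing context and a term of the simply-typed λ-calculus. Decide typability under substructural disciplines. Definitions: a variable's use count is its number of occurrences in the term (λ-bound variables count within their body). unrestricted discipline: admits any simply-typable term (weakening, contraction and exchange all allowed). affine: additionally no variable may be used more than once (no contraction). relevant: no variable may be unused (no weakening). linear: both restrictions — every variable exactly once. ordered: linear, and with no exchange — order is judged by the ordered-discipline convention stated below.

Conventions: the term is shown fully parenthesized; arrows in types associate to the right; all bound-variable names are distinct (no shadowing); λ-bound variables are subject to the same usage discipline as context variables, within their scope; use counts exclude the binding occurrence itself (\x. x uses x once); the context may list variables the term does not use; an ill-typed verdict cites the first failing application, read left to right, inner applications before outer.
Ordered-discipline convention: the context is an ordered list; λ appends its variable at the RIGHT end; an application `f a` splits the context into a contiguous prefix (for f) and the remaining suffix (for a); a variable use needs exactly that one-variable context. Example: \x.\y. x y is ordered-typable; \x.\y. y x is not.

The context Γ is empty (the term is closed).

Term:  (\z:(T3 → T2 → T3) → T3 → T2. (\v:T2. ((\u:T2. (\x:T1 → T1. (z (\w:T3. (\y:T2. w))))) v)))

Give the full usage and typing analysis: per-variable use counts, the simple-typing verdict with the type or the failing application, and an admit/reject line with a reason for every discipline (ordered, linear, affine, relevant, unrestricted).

usage: z (bound)=1, v (bound)=1, u (bound)=0, x (bound)=0, w (bound)=1, y (bound)=0
use order (left to right): z, w, v
typing: the term checks, with type ((T3 → T2 → T3) → T3 → T2) → T2 → (T1 → T1) → T3 → T2
ordered: ✗, unused: u, x, y — weakening required
linear: ✗, unused: u, x, y — weakening required
affine: ✓, at most one use each (z, v, u, x, w, y)
relevant: ✗, unused: u, x, y — weakening required
unrestricted: ✓, well-typed at ((T3 → T2 → T3) → T3 → T2) → T2 → (T1 → T1) → T3 → T2; no restrictions here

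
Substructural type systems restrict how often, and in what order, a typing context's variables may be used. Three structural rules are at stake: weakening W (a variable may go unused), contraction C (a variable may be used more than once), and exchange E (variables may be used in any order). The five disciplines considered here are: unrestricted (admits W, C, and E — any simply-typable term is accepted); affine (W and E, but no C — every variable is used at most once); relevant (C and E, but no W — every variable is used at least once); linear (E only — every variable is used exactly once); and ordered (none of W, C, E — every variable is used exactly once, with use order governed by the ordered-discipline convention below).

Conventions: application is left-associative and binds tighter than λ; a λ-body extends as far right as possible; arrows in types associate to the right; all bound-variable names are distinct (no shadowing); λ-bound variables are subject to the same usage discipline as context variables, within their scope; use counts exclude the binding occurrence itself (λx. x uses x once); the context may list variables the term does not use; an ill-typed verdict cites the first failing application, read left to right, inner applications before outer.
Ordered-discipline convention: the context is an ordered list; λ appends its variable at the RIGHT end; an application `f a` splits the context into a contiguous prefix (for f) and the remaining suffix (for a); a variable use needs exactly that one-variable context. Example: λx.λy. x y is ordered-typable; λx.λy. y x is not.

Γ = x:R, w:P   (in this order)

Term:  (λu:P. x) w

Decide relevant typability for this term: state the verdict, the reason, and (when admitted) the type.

no — u left unused
use counts: x: 1, w: 1, u [bound]: 0
left-to-right use order: x, w
typing: ✓ — R
across the five disciplines: ordered ✗ | linear ✗ | affine ✓ | relevant ✗ | unrestricted ✓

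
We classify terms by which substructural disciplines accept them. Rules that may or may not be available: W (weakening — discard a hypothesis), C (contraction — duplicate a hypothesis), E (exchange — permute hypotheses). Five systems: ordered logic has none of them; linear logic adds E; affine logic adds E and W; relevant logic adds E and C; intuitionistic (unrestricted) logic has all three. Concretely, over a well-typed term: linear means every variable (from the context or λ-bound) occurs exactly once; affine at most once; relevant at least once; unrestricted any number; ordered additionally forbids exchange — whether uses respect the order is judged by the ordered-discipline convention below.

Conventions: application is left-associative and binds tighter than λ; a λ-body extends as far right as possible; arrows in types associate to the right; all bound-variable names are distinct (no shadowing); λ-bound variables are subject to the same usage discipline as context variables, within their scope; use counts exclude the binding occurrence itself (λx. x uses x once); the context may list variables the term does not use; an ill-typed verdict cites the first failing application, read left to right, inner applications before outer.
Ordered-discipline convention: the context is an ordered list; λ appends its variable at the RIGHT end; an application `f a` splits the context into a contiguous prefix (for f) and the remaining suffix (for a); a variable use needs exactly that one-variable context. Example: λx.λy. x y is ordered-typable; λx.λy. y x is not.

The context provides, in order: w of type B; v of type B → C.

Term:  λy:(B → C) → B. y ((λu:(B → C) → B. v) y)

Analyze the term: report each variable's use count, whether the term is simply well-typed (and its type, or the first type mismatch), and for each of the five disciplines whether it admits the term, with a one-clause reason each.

counts: w ×0, v ×1, y [bound] ×2, u [bound] ×0
order of uses: y, v, y
typing: well-typed at ((B → C) → B) → B
ordered: ✗, y ×2 used more than once (contraction); w, u left unused
linear: ✗, y ×2 used more than once (contraction); w, u left unused
affine: ✗, y ×2 used more than once (contraction)
relevant: ✗, w, u left unused
unrestricted: ✓, type-checks (((B → C) → B) → B) and nothing is barred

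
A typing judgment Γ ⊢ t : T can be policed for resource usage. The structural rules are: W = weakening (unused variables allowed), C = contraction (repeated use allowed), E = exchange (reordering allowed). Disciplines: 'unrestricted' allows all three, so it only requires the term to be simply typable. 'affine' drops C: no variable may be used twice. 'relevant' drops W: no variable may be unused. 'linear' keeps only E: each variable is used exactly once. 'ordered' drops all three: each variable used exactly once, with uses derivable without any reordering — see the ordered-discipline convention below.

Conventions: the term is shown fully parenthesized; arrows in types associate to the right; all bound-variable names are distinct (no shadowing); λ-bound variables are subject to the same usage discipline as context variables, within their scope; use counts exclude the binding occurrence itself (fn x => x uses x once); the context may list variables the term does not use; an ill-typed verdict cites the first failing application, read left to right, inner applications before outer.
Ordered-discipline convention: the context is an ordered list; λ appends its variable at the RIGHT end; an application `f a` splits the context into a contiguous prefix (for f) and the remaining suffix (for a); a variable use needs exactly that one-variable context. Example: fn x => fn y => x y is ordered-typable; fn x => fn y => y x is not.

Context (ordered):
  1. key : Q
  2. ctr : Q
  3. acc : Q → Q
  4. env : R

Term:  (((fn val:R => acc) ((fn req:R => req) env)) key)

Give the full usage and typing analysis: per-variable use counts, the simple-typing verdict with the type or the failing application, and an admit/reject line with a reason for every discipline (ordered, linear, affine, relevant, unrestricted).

use counts: key: 1×, ctr: 0×, acc: 1×, env: 1×, val [bound]: 0×, req [bound]: 1×
left-to-right use order: acc, req, env, key
typing: well-typed at Q
ordered: ✗, ctr, val never used (weakening)
linear: ✗, ctr, val never used (weakening)
affine: ✓, at most one use each (key, ctr, acc, env, val, req)
relevant: ✗, ctr, val never used (weakening)
unrestricted: ✓, simply typable at Q; W, C, E all held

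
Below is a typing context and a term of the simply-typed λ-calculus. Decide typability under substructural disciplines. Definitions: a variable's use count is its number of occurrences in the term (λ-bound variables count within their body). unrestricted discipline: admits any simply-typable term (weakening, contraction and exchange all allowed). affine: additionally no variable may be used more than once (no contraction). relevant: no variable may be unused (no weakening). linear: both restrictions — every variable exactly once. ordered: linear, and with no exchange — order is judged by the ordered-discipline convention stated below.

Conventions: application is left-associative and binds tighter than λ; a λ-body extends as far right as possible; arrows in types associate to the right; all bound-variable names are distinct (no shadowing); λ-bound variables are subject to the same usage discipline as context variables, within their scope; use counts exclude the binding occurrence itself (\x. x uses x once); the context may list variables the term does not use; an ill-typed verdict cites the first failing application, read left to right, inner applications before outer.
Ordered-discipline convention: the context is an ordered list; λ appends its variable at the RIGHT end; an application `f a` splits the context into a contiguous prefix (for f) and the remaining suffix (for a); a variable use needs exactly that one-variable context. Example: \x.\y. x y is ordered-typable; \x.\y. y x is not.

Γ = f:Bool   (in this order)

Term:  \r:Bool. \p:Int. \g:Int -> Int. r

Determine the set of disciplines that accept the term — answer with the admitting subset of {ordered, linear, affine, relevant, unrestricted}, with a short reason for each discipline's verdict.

accepted by: affine, unrestricted
counts: f: 0; r (λ-bound): 1; p (λ-bound): 0; g (λ-bound): 0
uses in reading order: r
typing: the term checks, with type Bool -> Int -> (Int -> Int) -> Bool
ordered: ✗ — needs weakening: f, p, g unused
linear: ✗ — needs weakening: f, p, g unused
affine: ✓ — at most one use each (f, r, p, g)
relevant: ✗ — needs weakening: f, p, g unused
unrestricted: ✓ — well-typed at Bool -> Int -> (Int -> Int) -> Bool; no restrictions here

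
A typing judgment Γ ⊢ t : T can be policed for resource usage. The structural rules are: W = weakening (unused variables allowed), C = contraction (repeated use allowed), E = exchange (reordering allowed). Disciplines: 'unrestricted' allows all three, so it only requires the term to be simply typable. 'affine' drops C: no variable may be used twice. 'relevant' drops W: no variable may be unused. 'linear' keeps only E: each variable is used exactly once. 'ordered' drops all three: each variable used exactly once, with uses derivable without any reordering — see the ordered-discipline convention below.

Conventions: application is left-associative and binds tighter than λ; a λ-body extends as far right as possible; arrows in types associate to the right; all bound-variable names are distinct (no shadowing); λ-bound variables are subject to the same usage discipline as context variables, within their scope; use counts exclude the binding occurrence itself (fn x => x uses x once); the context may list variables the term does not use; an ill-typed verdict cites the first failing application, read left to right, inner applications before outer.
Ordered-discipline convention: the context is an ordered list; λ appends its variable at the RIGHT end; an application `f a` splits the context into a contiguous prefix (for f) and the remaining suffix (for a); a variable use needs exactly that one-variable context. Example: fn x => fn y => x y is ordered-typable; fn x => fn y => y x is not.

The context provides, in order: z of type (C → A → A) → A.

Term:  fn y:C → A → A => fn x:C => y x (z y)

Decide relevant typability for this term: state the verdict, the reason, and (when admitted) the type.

yes — z, y, x: all used, weakening unneeded; term : (C → A → A) → C → A
usage: z: 1×, y (bound): 2×, x (bound): 1×
uses in reading order: y, x, z, y
typing: well-typed — term : (C → A → A) → C → A
per-discipline verdicts: ordered ✗ | linear ✗ | affine ✗ | relevant ✓ | unrestricted ✓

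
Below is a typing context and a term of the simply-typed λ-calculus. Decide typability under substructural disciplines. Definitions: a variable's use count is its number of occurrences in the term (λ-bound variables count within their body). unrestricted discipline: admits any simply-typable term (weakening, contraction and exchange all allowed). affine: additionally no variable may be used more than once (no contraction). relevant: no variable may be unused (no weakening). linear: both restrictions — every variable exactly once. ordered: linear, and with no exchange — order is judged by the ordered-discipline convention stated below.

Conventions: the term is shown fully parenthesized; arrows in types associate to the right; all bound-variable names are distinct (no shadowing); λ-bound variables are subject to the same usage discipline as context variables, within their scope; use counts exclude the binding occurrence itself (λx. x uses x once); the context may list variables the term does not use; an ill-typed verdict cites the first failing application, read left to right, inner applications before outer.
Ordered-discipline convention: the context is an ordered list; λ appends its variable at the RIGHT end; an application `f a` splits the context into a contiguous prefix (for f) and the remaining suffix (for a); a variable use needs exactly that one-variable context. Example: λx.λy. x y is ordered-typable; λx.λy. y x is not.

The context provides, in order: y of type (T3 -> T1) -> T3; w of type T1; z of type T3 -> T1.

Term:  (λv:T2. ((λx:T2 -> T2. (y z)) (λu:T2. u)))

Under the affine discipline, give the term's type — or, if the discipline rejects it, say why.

term : T2 -> T3
variable uses: y=1, w=0, z=1, v [bound]=0, x [bound]=0, u [bound]=1
left-to-right use order: y, z, u
typing: the term checks, with type T2 -> T3
across the five disciplines: ordered ✗ · linear ✗ · affine ✓ · relevant ✗ · unrestricted ✓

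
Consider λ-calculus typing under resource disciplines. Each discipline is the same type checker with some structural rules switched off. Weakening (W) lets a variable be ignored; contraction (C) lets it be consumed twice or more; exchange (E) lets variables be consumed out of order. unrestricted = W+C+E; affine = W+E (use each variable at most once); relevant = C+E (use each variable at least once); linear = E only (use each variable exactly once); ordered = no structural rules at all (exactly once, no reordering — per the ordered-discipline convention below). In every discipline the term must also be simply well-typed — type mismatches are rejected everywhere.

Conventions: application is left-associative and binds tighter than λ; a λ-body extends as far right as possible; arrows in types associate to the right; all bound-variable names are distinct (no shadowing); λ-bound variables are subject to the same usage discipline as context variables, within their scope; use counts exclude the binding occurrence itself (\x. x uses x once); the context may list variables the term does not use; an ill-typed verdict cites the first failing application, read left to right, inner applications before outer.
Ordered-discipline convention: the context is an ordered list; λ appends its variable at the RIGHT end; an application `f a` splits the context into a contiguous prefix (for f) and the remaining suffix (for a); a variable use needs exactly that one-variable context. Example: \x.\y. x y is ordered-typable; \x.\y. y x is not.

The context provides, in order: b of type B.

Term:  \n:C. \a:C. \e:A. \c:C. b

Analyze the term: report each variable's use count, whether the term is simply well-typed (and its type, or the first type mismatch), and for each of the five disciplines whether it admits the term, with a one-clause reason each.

variable uses: b=1, n (λ-bound)=0, a (λ-bound)=0, e (λ-bound)=0, c (λ-bound)=0
uses in reading order: b
typing: the term checks, with type C → C → A → C → B
ordered ✗ (needs weakening: n, a, e, c unused)
linear ✗ (needs weakening: n, a, e, c unused)
affine ✓ (b, n, a, e, c: no repeats, contraction unneeded)
relevant ✗ (needs weakening: n, a, e, c unused)
unrestricted ✓ (type-checks (C → C → A → C → B) and nothing is barred)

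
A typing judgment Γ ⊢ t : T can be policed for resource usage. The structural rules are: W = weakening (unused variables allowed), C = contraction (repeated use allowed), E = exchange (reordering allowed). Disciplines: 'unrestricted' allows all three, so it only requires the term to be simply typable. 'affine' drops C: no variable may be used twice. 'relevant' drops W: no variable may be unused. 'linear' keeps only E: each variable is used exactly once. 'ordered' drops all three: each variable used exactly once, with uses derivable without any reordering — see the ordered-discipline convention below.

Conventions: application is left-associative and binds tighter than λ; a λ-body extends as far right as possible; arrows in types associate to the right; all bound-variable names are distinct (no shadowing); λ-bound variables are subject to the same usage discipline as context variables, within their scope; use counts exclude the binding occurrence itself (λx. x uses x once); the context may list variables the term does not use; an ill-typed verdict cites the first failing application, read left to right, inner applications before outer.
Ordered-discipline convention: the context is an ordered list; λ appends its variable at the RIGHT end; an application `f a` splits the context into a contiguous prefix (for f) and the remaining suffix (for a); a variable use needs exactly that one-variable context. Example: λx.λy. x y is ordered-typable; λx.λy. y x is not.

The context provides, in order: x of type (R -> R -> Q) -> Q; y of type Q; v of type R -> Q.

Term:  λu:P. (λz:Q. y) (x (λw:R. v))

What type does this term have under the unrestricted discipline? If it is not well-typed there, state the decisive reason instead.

term : P -> Q
use counts: x ×1, y ×1, v ×1, u (bound) ×0, z (bound) ×0, w (bound) ×0
order of uses: y, x, v
typing: well-typed — term : P -> Q
all disciplines: ordered ✗ | linear ✗ | affine ✓ | relevant ✗ | unrestricted ✓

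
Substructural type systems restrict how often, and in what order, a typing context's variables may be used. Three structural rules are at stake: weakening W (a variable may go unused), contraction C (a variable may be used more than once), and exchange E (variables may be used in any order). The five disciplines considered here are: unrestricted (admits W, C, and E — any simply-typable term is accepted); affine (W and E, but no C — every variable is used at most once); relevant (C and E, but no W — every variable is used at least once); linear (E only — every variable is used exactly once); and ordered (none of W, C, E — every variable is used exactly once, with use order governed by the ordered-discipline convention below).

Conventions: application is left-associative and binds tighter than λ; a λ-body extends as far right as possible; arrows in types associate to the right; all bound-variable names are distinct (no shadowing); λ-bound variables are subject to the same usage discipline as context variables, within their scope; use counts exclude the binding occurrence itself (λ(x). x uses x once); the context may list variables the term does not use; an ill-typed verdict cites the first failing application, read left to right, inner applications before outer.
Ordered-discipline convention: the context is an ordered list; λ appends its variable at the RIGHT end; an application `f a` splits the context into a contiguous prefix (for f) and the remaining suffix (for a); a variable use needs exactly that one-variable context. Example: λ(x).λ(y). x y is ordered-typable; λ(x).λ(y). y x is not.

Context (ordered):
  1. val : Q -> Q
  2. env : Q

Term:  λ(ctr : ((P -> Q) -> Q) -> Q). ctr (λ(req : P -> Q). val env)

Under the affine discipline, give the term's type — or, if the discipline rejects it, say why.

term : (((P -> Q) -> Q) -> Q) -> Q
usage: val: 1×, env: 1×, ctr (bound): 1×, req (bound): 0×
uses in reading order: ctr, val, env
typing: ✓ — (((P -> Q) -> Q) -> Q) -> Q
summary: ordered ✗; linear ✗; affine ✓; relevant ✗; unrestricted ✓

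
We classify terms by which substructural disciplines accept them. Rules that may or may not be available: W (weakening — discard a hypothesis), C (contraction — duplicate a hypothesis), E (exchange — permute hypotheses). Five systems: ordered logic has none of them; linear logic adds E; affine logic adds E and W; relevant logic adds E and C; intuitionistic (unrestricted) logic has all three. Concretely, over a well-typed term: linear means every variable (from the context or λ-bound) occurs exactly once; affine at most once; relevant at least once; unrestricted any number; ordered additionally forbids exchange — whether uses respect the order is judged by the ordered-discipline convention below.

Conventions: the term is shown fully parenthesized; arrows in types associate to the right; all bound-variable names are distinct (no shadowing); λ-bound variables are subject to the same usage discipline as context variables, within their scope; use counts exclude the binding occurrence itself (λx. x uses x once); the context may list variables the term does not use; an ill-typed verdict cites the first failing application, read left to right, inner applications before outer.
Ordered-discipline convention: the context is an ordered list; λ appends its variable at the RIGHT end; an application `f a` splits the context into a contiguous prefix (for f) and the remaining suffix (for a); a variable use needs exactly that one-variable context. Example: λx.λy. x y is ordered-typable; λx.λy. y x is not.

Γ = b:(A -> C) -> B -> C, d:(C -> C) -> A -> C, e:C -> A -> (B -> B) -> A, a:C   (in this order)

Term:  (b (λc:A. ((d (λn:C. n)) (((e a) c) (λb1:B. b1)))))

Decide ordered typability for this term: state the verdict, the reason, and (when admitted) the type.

yes — single-use (b, d, e, a, c, n, b1), ordered derivation ok; term : B -> C
usage: b: 1, d: 1, e: 1, a: 1, c (λ-bound): 1, n (λ-bound): 1, b1 (λ-bound): 1
left-to-right use order: b, d, n, e, a, c, b1
typing: well-typed — term : B -> C
across the five disciplines: ordered ✓; linear ✓; affine ✓; relevant ✓; unrestricted ✓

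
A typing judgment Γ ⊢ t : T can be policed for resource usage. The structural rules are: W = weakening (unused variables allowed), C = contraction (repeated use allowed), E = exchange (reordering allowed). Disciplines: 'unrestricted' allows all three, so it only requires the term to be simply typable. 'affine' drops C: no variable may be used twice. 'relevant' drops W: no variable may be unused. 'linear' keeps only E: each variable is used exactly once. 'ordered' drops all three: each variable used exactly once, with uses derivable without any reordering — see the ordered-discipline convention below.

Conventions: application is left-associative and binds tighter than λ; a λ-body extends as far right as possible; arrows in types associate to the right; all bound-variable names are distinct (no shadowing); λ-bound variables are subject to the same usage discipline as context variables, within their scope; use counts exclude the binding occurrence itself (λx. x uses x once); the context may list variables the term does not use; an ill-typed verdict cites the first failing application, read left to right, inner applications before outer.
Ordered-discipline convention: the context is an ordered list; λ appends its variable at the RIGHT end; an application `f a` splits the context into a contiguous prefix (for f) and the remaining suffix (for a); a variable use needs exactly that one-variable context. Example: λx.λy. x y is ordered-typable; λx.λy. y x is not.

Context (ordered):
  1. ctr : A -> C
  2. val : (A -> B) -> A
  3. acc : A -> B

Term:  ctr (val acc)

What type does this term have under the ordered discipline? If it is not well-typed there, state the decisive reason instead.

term : C
use counts: ctr: 1, val: 1, acc: 1
use order (left to right): ctr, val, acc
typing: ✓ — C
per-discipline verdicts: ordered ✓ · linear ✓ · affine ✓ · relevant ✓ · unrestricted ✓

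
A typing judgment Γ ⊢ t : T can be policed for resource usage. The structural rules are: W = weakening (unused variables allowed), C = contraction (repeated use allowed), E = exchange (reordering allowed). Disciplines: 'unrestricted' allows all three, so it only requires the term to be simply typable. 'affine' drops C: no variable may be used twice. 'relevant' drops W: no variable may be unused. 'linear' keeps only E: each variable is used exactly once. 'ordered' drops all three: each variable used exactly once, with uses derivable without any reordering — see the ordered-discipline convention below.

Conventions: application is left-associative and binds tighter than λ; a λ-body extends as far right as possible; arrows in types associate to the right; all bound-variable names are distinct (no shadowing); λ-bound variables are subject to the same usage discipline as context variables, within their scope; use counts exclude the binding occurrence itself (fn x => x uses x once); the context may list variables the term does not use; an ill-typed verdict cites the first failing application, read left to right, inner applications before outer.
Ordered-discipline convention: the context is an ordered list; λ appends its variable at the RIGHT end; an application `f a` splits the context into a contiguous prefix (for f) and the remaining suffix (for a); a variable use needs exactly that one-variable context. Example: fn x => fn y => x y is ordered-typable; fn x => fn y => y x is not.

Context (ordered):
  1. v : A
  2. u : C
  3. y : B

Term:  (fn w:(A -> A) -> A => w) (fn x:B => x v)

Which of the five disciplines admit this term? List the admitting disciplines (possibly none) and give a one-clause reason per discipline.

admitted by: none
counts: v=1, u=0, y=0, w [bound]=1, x [bound]=1
order of uses: w, x, v
typing: ill-typed: applying a non-function (B)
ordered: ✗, the type mismatch rejects it
linear: ✗, not simply typable
affine: ✗, fails simple typing
relevant: ✗, a type mismatch blocks all five
unrestricted: ✗, the type mismatch rejects it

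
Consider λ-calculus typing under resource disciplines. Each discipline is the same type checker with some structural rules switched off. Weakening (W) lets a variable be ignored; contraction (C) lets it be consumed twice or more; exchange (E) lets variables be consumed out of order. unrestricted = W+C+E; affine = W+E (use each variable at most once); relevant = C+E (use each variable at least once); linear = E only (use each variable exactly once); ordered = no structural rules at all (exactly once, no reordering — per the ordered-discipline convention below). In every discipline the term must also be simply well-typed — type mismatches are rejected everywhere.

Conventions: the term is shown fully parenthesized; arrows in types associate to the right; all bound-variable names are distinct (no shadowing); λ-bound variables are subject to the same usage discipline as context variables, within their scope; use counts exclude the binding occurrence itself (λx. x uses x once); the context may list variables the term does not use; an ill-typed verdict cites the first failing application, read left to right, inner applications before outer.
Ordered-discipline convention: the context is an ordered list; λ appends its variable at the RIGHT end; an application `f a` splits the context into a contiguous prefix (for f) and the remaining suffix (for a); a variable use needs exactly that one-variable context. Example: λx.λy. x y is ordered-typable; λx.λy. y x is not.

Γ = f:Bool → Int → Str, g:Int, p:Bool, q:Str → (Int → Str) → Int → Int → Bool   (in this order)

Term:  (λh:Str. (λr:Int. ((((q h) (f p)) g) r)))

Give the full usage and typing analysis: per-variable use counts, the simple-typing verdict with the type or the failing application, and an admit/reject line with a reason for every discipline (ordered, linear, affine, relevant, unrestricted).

variable uses: f: 1×, g: 1×, p: 1×, q: 1×, h (λ-bound): 1×, r (λ-bound): 1×
use order (left to right): q, h, f, p, g, r
typing: the term checks, with type Str → Int → Bool
ordered: ✗ — needs exchange: uses follow q, h, f, p, g, r
linear: ✓ — single use per variable (f, g, p, q, h, r)
affine: ✓ — at most one use each (f, g, p, q, h, r)
relevant: ✓ — f, g, p, q, h, r: all used, weakening unneeded
unrestricted: ✓ — well-typed at Str → Int → Bool; no restrictions here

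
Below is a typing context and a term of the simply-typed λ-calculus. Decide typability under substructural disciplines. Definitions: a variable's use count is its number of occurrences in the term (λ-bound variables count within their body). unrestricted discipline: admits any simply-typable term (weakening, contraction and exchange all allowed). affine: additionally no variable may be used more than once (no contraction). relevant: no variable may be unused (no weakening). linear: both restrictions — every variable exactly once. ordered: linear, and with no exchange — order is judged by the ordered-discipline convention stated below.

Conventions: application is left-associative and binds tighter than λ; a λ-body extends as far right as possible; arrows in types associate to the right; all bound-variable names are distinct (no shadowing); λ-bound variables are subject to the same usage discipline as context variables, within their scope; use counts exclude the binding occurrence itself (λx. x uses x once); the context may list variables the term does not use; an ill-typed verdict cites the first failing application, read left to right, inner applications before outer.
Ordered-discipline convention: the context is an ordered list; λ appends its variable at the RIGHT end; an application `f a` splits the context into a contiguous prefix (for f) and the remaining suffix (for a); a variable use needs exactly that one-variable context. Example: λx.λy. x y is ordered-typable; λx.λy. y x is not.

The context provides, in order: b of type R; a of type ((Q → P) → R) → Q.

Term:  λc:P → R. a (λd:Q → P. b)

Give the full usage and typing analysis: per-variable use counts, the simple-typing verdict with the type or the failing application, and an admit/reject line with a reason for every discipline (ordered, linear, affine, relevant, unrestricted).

use counts: b: 1×, a: 1×, c (bound): 0×, d (bound): 0×
left-to-right use order: a, b
typing: well-typed — term : (P → R) → Q
ordered: ✗, needs weakening: c, d unused
linear: ✗, needs weakening: c, d unused
affine: ✓, at most one use each (b, a, c, d)
relevant: ✗, needs weakening: c, d unused
unrestricted: ✓, typability at (P → R) → Q is all that's needed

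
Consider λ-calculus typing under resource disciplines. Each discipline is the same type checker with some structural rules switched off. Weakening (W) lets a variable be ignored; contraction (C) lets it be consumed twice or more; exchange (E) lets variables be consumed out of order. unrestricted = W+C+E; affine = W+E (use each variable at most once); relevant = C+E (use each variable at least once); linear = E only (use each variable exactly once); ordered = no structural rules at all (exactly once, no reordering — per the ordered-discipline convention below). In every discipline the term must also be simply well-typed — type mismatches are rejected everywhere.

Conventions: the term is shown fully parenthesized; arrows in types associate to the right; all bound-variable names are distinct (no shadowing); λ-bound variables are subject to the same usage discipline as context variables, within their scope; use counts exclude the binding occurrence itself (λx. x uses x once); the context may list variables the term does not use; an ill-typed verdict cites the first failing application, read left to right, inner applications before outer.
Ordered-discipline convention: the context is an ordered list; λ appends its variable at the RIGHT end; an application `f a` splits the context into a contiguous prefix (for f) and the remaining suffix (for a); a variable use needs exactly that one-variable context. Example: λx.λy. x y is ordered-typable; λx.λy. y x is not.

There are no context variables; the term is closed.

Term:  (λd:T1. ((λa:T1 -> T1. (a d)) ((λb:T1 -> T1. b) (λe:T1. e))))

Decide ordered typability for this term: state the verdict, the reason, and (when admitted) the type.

no — use order a, d, b, e needs exchange
counts: d (λ-bound): 1×, a (λ-bound): 1×, b (λ-bound): 1×, e (λ-bound): 1×
uses in reading order: a, d, b, e
typing: well-typed at T1 -> T1
all disciplines: ordered ✗ · linear ✓ · affine ✓ · relevant ✓ · unrestricted ✓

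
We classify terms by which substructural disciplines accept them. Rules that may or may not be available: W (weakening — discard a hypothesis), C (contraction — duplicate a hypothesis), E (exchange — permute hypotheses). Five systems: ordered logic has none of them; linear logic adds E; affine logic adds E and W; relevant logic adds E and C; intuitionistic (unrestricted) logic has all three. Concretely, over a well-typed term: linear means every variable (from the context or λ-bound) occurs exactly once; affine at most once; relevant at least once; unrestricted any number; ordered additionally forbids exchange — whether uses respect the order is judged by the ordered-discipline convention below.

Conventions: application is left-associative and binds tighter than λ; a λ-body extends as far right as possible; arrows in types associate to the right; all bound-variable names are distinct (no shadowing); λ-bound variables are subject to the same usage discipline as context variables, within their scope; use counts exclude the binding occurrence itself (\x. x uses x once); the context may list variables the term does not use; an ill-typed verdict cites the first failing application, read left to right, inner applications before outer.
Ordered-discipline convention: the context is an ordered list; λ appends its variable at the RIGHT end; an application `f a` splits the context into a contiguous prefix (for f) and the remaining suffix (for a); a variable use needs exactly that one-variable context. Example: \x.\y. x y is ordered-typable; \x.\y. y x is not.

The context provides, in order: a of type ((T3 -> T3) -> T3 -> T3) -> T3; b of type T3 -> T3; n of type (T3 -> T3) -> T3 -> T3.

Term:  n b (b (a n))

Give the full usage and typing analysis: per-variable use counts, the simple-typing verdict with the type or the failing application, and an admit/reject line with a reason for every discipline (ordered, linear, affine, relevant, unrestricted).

use counts: a ×1; b ×2; n ×2
use order (left to right): n, b, b, a, n
typing: the term checks, with type T3
ordered: ✗, needs contraction — b ×2, n ×2
linear: ✗, needs contraction — b ×2, n ×2
affine: ✗, needs contraction — b ×2, n ×2
relevant: ✓, none of a, b, n goes unused
unrestricted: ✓, typability at T3 is all that's needed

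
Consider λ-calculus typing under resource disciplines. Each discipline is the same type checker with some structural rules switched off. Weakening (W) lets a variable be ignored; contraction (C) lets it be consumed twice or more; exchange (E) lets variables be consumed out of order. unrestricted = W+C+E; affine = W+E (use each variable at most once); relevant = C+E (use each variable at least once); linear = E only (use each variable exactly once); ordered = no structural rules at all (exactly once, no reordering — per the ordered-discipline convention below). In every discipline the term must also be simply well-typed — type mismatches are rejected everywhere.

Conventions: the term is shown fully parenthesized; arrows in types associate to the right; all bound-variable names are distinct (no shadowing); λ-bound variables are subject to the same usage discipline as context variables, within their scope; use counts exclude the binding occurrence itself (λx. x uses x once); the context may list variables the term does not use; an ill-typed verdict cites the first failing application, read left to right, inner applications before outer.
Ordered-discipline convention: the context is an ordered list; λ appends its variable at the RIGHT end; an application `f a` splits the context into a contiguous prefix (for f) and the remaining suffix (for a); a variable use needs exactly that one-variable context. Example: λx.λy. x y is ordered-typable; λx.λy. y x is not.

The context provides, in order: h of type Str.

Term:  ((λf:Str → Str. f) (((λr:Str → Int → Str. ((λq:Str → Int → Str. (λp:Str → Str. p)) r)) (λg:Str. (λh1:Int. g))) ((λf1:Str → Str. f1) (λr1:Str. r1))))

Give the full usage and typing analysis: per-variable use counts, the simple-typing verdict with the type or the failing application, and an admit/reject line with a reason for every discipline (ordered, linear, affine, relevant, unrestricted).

use counts: h=0, f (bound)=1, r (bound)=1, q (bound)=0, p (bound)=1, g (bound)=1, h1 (bound)=0, f1 (bound)=1, r1 (bound)=1
uses in reading order: f, p, r, g, f1, r1
typing: well-typed — term : Str → Str
ordered: ✗, h, q, h1 left unused
linear: ✗, h, q, h1 left unused
affine: ✓, at most one use each (h, f, r, q, p, g, h1, f1, r1)
relevant: ✗, h, q, h1 left unused
unrestricted: ✓, typability at Str → Str is all that's needed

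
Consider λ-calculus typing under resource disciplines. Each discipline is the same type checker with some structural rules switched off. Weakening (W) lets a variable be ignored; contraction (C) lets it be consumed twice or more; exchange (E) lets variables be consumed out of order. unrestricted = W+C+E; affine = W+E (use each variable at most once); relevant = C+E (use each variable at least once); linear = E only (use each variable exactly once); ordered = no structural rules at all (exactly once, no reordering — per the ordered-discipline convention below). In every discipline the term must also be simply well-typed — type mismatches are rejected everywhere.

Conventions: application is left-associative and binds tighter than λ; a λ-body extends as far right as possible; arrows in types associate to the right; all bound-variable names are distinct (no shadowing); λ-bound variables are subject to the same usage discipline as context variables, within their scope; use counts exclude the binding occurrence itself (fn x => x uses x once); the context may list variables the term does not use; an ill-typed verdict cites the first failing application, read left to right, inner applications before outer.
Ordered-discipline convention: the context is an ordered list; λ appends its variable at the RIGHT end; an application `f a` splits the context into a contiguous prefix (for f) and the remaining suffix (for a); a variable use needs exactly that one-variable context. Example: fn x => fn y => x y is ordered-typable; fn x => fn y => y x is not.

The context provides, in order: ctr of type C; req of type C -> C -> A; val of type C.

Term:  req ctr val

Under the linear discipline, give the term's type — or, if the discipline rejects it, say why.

term : A
use counts: ctr=1, req=1, val=1
uses in reading order: req, ctr, val
typing: well-typed at A
per-discipline verdicts: ordered ✗ · linear ✓ · affine ✓ · relevant ✓ · unrestricted ✓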